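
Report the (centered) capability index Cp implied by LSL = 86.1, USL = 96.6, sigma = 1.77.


Cp = (USL - LSL) / (6 * sigma)
= (96.6 - 86.1) / (6 * 1.77)
= 10.5000 / 10.6200
= 0.9887

0.9887


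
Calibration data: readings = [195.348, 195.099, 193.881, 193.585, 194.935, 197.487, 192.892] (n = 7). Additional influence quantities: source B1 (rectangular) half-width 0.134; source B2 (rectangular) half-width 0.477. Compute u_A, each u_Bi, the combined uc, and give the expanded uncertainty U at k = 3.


mean = (195.348 + 195.099 + 193.881 + 193.585 + 194.935 + 197.487 + 192.892) / 7 = 194.7467143
s = sqrt(sum((x - mean)^2)/(n-1)) = 1.5038436
u_A = s / sqrt(n) = 1.5038436 / sqrt(7) = 0.56839945
u_B1 = 0.134 / sqrt(3) = 0.077364936
u_B2 = 0.477 / sqrt(3) = 0.27539608
uc = sqrt(0.56839945^2 + 0.077364936^2 + 0.27539608^2) = 0.63632246
U = k * uc = 3 * 0.63632246
U = 1.9090

1.9090


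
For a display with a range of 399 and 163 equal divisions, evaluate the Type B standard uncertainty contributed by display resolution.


resolution = range / divisions
resolution = 399 / 163 = 2.4478528
u_res = resolution / (2*sqrt(3))
u_res = 2.4478528 / 3.4641016
u_res = 0.7066

0.7066


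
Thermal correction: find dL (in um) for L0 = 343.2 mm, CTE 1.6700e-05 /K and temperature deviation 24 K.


dL = L * alpha * dT
= 343.2 * 1.6700e-05 * 24
= 0.1375546 mm
dL_um = 0.1375546 * 1000 = 137.5546 um

137.5546


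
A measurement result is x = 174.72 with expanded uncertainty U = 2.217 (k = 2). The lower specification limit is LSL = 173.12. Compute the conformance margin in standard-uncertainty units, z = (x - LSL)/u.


u = U / k = 2.217 / 2 = 1.1085
margin = |LSL - x| = |173.12 - 174.72| = 1.6
z = margin / u = 1.6 / 1.1085
z = 1.4434

1.4434


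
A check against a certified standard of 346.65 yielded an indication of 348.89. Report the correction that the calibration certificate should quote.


Correction = standard - reading
= 346.65 - 348.89
= -2.2400

-2.2400


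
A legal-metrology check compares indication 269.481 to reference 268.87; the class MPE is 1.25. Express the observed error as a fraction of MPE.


e = indication - reference = 269.481 - 268.87 = 0.6110
|e| = 0.6110
ratio = |e| / MPE = 0.6110 / 1.25
ratio = 0.4888

0.4888


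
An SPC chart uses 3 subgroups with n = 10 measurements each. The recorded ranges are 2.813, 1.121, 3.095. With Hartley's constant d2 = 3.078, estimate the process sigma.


R_bar = (2.813 + 1.121 + 3.095) / 3
R_bar = 7.029 / 3 = 2.343
sigma_hat = R_bar / d2 = 2.343 / 3.078 = 0.7612

0.7612


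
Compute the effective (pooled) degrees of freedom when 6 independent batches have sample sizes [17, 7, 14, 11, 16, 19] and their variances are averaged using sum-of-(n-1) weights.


nu = sum_i (n_i - 1)
nu = ((17 - 1) + (7 - 1) + (14 - 1) + (11 - 1) + (16 - 1) + (19 - 1))
nu = 16 + 6 + 13 + 10 + 15 + 18
nu = 78

78


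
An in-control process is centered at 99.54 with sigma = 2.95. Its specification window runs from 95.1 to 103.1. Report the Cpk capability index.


Cpu = (USL - mean) / (3*sigma) = (103.1 - 99.54) / (3*2.95) = 0.4023
Cpl = (mean - LSL) / (3*sigma) = (99.54 - 95.1) / (3*2.95) = 0.5017
Cpk = min(Cpu, Cpl) = 0.4023

0.4023


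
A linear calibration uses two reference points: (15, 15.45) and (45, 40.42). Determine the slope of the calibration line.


slope = (y2 - y1) / (x2 - x1)
= (40.42 - 15.45) / (45 - 15)
= 24.9700 / 30
= 0.8323

0.8323


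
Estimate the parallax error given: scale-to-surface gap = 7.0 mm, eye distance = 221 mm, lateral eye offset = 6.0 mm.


error = h * offset / d
= 7.0 * 6.0 / 221
= 0.1900

0.1900


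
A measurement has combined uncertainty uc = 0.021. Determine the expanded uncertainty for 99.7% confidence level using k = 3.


U = k * uc
U = 3 * 0.021
U = 0.0630

0.0630


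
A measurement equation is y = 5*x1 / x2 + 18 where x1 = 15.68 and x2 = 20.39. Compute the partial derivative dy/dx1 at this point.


y = 5*x1 / x2 + 18
dy/dx1 = 5/x2
Evaluate at x2 = 20.39: c1 = 5 / 20.39
c1 = 0.2452

0.2452


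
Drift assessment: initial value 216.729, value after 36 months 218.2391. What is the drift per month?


rate = (v2 - v1) / months
= (218.2391 - 216.729) / 36
= 1.5101 / 36
= 0.0419

0.0419


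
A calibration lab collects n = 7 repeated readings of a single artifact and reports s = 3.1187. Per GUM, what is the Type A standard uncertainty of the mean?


u_A = s / sqrt(n)
u_A = 3.1187 / sqrt(7)
u_A = 3.1187 / 2.6457513
u_A = 1.1788

1.1788


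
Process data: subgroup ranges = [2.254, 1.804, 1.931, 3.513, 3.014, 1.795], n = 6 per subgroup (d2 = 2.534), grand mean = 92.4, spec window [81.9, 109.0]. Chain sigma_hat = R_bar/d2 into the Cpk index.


R_bar = (2.254 + 1.804 + 1.931 + 3.513 + 3.014 + 1.795) / 6 = 2.3851667
sigma = R_bar / d2 = 2.3851667 / 2.534 = 0.94126547
Cp = (USL - LSL)/(6*sigma) = (109.0 - 81.9)/(6*0.94126547) = 4.7985
Cpu = (109.0 - 92.4)/(3*0.94126547) = 5.8786
Cpl = (92.4 - 81.9)/(3*0.94126547) = 3.7184
Cpk = min(Cpu, Cpl) = 3.7184

3.7184


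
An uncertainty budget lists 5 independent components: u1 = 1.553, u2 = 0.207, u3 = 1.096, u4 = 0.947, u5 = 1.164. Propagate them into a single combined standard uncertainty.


uc = sqrt(1.553^2 + 0.207^2 + 1.096^2 + 0.947^2 + 1.164^2)
uc = sqrt(5.907579)
uc = 2.4306

2.4306


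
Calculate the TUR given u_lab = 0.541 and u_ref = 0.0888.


TUR = u_lab / u_ref
= 0.541 / 0.0888
= 6.0923

6.0923


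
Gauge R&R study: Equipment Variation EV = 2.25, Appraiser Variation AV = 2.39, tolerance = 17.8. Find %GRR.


GRR = sqrt(EV^2 + AV^2) = sqrt(2.25^2 + 2.39^2) = 3.2824686
%GRR = GRR / tol * 100 = 3.2824686 / 17.8 * 100
%GRR = 18.4408

18.4408


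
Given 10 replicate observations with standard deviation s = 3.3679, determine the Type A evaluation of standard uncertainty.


u_A = s / sqrt(n)
u_A = 3.3679 / sqrt(10)
u_A = 3.3679 / 3.1622777
u_A = 1.0650

1.0650


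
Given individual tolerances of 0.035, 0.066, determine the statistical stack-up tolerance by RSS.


RSS = sqrt(0.035^2 + 0.066^2)
= sqrt(0.005581)
= 0.0747

0.0747


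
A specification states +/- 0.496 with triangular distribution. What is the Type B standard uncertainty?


u_B = half_width / sqrt(6)
u_B = 0.496 / 2.4494897
u_B = 0.2025

0.2025


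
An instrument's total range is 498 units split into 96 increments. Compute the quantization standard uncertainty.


resolution = range / divisions
resolution = 498 / 96 = 5.1875
u_res = resolution / (2*sqrt(3))
u_res = 5.1875 / 3.4641016
u_res = 1.4975

1.4975


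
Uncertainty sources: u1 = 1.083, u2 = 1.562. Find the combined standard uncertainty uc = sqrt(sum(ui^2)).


uc = sqrt(1.083^2 + 1.562^2)
uc = sqrt(3.612733)
uc = 1.9007

1.9007


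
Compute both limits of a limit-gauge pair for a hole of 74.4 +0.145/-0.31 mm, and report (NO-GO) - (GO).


GO = nominal - lower_tol (smallest hole = maximum material condition)
GO = 74.4 - 0.31 = 74.09
NO-GO = nominal + upper_tol (largest hole = least material condition)
NO-GO = 74.4 + 0.145 = 74.545
spread = NO-GO - GO = 74.545 - 74.09 = 0.4550

0.4550


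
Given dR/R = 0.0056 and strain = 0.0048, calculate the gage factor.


GF = (dR/R) / epsilon
= 0.0056 / 0.0048
= 1.1667

1.1667


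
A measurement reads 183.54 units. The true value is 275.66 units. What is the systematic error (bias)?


Systematic error = measured - true
= 183.54 - 275.66
= -92.1200

-92.1200


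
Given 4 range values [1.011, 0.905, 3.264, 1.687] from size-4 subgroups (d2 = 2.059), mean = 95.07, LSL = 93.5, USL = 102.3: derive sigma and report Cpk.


R_bar = (1.011 + 0.905 + 3.264 + 1.687) / 4 = 1.71675
sigma = R_bar / d2 = 1.71675 / 2.059 = 0.83377853
Cp = (USL - LSL)/(6*sigma) = (102.3 - 93.5)/(6*0.83377853) = 1.7591
Cpu = (102.3 - 95.07)/(3*0.83377853) = 2.8905
Cpl = (95.07 - 93.5)/(3*0.83377853) = 0.6277
Cpk = min(Cpu, Cpl) = 0.6277

0.6277


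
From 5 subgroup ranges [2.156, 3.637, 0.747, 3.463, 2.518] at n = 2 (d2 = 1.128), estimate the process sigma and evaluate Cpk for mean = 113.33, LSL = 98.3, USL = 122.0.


R_bar = (2.156 + 3.637 + 0.747 + 3.463 + 2.518) / 5 = 2.5042
sigma = R_bar / d2 = 2.5042 / 1.128 = 2.2200355
Cp = (USL - LSL)/(6*sigma) = (122.0 - 98.3)/(6*2.2200355) = 1.7793
Cpu = (122.0 - 113.33)/(3*2.2200355) = 1.3018
Cpl = (113.33 - 98.3)/(3*2.2200355) = 2.2567
Cpk = min(Cpu, Cpl) = 1.3018

1.3018


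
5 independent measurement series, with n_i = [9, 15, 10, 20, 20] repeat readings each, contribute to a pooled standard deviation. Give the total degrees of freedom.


nu = sum_i (n_i - 1)
nu = ((9 - 1) + (15 - 1) + (10 - 1) + (20 - 1) + (20 - 1))
nu = 8 + 14 + 9 + 19 + 19
nu = 69

69


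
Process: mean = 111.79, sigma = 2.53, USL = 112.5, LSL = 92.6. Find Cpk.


Cpu = (USL - mean) / (3*sigma) = (112.5 - 111.79) / (3*2.53) = 0.0935
Cpl = (mean - LSL) / (3*sigma) = (111.79 - 92.6) / (3*2.53) = 2.5283
Cpk = min(Cpu, Cpl) = 0.0935

0.0935


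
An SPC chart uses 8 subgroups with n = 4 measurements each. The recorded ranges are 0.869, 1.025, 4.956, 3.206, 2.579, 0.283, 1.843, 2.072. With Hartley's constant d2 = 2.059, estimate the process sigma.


R_bar = (0.869 + 1.025 + 4.956 + 3.206 + 2.579 + 0.283 + 1.843 + 2.072) / 8
R_bar = 16.833 / 8 = 2.104125
sigma_hat = R_bar / d2 = 2.104125 / 2.059 = 1.0219

1.0219


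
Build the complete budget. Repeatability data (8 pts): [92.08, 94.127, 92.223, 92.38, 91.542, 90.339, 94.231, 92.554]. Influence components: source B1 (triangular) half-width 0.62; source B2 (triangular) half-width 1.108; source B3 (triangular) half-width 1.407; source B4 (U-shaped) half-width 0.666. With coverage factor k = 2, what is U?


mean = (92.08 + 94.127 + 92.223 + 92.38 + 91.542 + 90.339 + 94.231 + 92.554) / 8 = 92.4345
s = sqrt(sum((x - mean)^2)/(n-1)) = 1.2799162
u_A = s / sqrt(n) = 1.2799162 / sqrt(8) = 0.45251871
u_B1 = 0.62 / sqrt(6) = 0.25311394
u_B2 = 1.108 / sqrt(6) = 0.45233911
u_B3 = 1.407 / sqrt(6) = 0.57440534
u_B4 = 0.666 / sqrt(2) = 0.47093312
uc = sqrt(0.45251871^2 + 0.25311394^2 + 0.45233911^2 + 0.57440534^2 + 0.47093312^2) = 1.0125068
U = k * uc = 2 * 1.0125068
U = 2.0250

2.0250


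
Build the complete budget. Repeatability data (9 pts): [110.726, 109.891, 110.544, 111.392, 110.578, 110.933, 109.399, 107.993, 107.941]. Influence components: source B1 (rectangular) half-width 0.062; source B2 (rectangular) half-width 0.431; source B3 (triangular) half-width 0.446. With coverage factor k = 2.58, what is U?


mean = (110.726 + 109.891 + 110.544 + 111.392 + 110.578 + 110.933 + 109.399 + 107.993 + 107.941) / 9 = 109.933
s = sqrt(sum((x - mean)^2)/(n-1)) = 1.2532687
u_A = s / sqrt(n) = 1.2532687 / sqrt(9) = 0.41775623
u_B1 = 0.062 / sqrt(3) = 0.035795717
u_B2 = 0.431 / sqrt(3) = 0.24883797
u_B3 = 0.446 / sqrt(6) = 0.18207874
uc = sqrt(0.41775623^2 + 0.035795717^2 + 0.24883797^2 + 0.18207874^2) = 0.52045615
U = k * uc = 2.58 * 0.52045615
U = 1.3428

1.3428


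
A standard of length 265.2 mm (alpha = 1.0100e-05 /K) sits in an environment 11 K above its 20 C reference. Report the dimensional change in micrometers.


dL = L * alpha * dT
= 265.2 * 1.0100e-05 * 11
= 0.0294637 mm
dL_um = 0.0294637 * 1000 = 29.4637 um

29.4637


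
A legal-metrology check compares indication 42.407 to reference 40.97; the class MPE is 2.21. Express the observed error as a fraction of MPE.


e = indication - reference = 42.407 - 40.97 = 1.4370
|e| = 1.4370
ratio = |e| / MPE = 1.4370 / 2.21
ratio = 0.6502

0.6502


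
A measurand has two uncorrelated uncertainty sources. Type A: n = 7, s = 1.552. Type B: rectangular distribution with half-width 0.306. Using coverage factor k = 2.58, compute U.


u_A = s / sqrt(n) = 1.552 / sqrt(7) = 0.58660086
u_B = half_width / sqrt(3) = 0.306 / sqrt(3) = 0.17666918
uc = sqrt(u_A^2 + u_B^2) = sqrt(0.58660086^2 + 0.17666918^2) = 0.61262759
U = k * uc = 2.58 * 0.61262759
U = 1.5806

1.5806


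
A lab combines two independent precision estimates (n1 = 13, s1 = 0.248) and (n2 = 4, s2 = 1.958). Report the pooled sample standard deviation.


s_p = sqrt(((n1-1)*s1^2 + (n2-1)*s2^2) / (n1+n2-2))
numerator = (13-1)*0.248^2 + (4-1)*1.958^2 = 0.738048 + 11.501292 = 12.23934
denominator = 13 + 4 - 2 = 15
s_p^2 = 12.23934 / 15 = 0.815956
s_p = sqrt(0.815956) = 0.9033

0.9033


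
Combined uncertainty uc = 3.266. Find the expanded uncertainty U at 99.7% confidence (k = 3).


U = k * uc
U = 3 * 3.266
U = 9.7980

9.7980


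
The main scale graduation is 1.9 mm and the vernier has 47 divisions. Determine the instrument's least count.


LC = MSD / n_div
= 1.9 / 47
= 0.0404

0.0404


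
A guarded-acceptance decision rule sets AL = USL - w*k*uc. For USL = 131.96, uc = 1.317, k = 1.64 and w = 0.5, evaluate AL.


U = k * uc = 1.64 * 1.317 = 2.15988
guard band g = w * U = 0.5 * 2.15988 = 1.07994
AL = USL - g = 131.96 - 1.07994
AL = 130.8801

130.8801


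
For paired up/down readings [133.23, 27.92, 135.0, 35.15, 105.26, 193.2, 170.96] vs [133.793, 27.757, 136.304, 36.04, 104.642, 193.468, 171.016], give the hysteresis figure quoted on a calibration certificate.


|133.23 - 133.793| = 0.5630
|27.92 - 27.757| = 0.1630
|135.0 - 136.304| = 1.3040
|35.15 - 36.04| = 0.8900
|105.26 - 104.642| = 0.6180
|193.2 - 193.468| = 0.2680
|170.96 - 171.016| = 0.0560
hysteresis = max(diffs) = 1.3040

1.3040


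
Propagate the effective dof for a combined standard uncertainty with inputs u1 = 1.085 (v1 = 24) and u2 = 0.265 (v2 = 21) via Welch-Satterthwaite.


uc = sqrt(u1^2 + u2^2) = sqrt(1.085^2 + 0.265^2) = 1.116893
v_eff = uc^4 / (u1^4/v1 + u2^4/v2)
= 1.116893^4 / (1.085^4/24 + 0.265^4/21)
= 1.5561314 / 0.057978948
v_eff = 26.8396

26.8396


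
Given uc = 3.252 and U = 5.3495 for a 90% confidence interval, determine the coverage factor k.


k = U / uc
k = 5.3495 / 3.252
k = 1.645

1.645


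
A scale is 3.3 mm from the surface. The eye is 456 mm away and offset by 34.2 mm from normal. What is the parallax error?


error = h * offset / d
= 3.3 * 34.2 / 456
= 0.2475

0.2475


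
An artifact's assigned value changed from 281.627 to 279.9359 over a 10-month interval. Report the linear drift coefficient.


rate = (v2 - v1) / months
= (279.9359 - 281.627) / 10
= -1.6911 / 10
= -0.1691

-0.1691


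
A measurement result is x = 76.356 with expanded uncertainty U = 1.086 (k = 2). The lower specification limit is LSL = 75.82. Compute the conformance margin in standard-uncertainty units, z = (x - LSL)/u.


u = U / k = 1.086 / 2 = 0.543
margin = |LSL - x| = |75.82 - 76.356| = 0.536
z = margin / u = 0.536 / 0.543
z = 0.9871

0.9871


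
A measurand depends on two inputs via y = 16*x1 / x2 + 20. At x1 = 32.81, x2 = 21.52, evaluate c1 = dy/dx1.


y = 16*x1 / x2 + 20
dy/dx1 = 16/x2
Evaluate at x2 = 21.52: c1 = 16 / 21.52
c1 = 0.7435

0.7435


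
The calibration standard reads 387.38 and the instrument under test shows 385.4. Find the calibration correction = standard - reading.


Correction = standard - reading
= 387.38 - 385.4
= 1.9800

1.9800


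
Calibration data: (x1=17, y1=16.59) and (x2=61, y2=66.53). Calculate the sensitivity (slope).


slope = (y2 - y1) / (x2 - x1)
= (66.53 - 16.59) / (61 - 17)
= 49.9400 / 44
= 1.1350

1.1350


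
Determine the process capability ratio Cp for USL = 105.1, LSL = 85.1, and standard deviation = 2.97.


Cp = (USL - LSL) / (6 * sigma)
= (105.1 - 85.1) / (6 * 2.97)
= 20.0000 / 17.8200
= 1.1223

1.1223


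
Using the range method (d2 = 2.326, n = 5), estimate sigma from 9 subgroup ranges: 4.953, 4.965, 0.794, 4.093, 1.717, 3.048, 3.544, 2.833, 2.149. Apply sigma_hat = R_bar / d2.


R_bar = (4.953 + 4.965 + 0.794 + 4.093 + 1.717 + 3.048 + 3.544 + 2.833 + 2.149) / 9
R_bar = 28.096 / 9 = 3.1217778
sigma_hat = R_bar / d2 = 3.1217778 / 2.326 = 1.3421

1.3421


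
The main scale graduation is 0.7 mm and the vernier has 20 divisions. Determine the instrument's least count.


LC = MSD / n_div
= 0.7 / 20
= 0.0350

0.0350


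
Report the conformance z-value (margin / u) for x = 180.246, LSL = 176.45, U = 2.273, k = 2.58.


u = U / k = 2.273 / 2.58 = 0.88100775
margin = |LSL - x| = |176.45 - 180.246| = 3.796
z = margin / u = 3.796 / 0.88100775
z = 4.3087

4.3087


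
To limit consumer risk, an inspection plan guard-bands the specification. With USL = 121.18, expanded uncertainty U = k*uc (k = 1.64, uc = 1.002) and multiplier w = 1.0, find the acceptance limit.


U = k * uc = 1.64 * 1.002 = 1.64328
guard band g = w * U = 1.0 * 1.64328 = 1.64328
AL = USL - g = 121.18 - 1.64328
AL = 119.5367

119.5367


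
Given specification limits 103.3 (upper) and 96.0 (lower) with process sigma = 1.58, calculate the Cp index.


Cp = (USL - LSL) / (6 * sigma)
= (103.3 - 96.0) / (6 * 1.58)
= 7.3000 / 9.4800
= 0.7700

0.7700


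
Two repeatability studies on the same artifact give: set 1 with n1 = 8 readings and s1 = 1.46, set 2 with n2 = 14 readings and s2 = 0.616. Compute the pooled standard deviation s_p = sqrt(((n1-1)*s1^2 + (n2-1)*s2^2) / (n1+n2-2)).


s_p = sqrt(((n1-1)*s1^2 + (n2-1)*s2^2) / (n1+n2-2))
numerator = (8-1)*1.46^2 + (14-1)*0.616^2 = 14.9212 + 4.932928 = 19.854128
denominator = 8 + 14 - 2 = 20
s_p^2 = 19.854128 / 20 = 0.9927064
s_p = sqrt(0.9927064) = 0.9963

0.9963


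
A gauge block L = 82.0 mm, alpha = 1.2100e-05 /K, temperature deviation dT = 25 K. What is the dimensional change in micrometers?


dL = L * alpha * dT
= 82.0 * 1.2100e-05 * 25
= 0.0248050 mm
dL_um = 0.0248050 * 1000 = 24.8050 um

24.8050


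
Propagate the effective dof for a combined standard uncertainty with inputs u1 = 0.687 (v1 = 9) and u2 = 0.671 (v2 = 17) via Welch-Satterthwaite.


uc = sqrt(u1^2 + u2^2) = sqrt(0.687^2 + 0.671^2) = 0.96031766
v_eff = uc^4 / (u1^4/v1 + u2^4/v2)
= 0.96031766^4 / (0.687^4/9 + 0.671^4/17)
= 0.8504713 / 0.036675053
v_eff = 23.1894

23.1894


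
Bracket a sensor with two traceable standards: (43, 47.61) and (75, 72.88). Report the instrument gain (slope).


slope = (y2 - y1) / (x2 - x1)
= (72.88 - 47.61) / (75 - 43)
= 25.2700 / 32
= 0.7897

0.7897


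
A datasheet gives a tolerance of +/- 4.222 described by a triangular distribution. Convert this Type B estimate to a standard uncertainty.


u_B = half_width / sqrt(6)
u_B = 4.222 / 2.4494897
u_B = 1.7236

1.7236


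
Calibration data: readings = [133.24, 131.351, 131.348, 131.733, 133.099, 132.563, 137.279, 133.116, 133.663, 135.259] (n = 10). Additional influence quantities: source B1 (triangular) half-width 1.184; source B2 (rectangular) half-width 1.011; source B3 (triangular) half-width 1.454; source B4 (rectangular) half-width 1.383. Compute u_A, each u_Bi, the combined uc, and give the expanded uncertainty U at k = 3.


mean = (133.24 + 131.351 + 131.348 + 131.733 + 133.099 + 132.563 + 137.279 + 133.116 + 133.663 + 135.259) / 10 = 133.2651
s = sqrt(sum((x - mean)^2)/(n-1)) = 1.8401428
u_A = s / sqrt(n) = 1.8401428 / sqrt(10) = 0.58190425
u_B1 = 1.184 / sqrt(6) = 0.48336598
u_B2 = 1.011 / sqrt(3) = 0.58370112
u_B3 = 1.454 / sqrt(6) = 0.59359301
u_B4 = 1.383 / sqrt(3) = 0.79847542
uc = sqrt(0.58190425^2 + 0.48336598^2 + 0.58370112^2 + 0.59359301^2 + 0.79847542^2) = 1.3794484
U = k * uc = 3 * 1.3794484
U = 4.1383

4.1383


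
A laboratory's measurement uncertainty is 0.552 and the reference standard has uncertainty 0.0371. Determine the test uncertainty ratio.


TUR = u_lab / u_ref
= 0.552 / 0.0371
= 14.8787

14.8787


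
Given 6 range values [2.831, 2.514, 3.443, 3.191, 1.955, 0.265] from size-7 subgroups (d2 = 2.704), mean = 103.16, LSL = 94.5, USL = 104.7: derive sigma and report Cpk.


R_bar = (2.831 + 2.514 + 3.443 + 3.191 + 1.955 + 0.265) / 6 = 2.3665
sigma = R_bar / d2 = 2.3665 / 2.704 = 0.87518491
Cp = (USL - LSL)/(6*sigma) = (104.7 - 94.5)/(6*0.87518491) = 1.9424
Cpu = (104.7 - 103.16)/(3*0.87518491) = 0.5865
Cpl = (103.16 - 94.5)/(3*0.87518491) = 3.2984
Cpk = min(Cpu, Cpl) = 0.5865

0.5865


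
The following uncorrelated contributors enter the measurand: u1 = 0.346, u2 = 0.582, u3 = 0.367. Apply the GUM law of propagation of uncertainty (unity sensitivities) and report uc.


uc = sqrt(0.346^2 + 0.582^2 + 0.367^2)
uc = sqrt(0.593129)
uc = 0.7701

0.7701


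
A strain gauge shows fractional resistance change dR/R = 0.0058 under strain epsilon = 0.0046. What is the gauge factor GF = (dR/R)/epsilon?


GF = (dR/R) / epsilon
= 0.0058 / 0.0046
= 1.2609

1.2609


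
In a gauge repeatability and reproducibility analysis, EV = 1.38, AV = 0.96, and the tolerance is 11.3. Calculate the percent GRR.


GRR = sqrt(EV^2 + AV^2) = sqrt(1.38^2 + 0.96^2) = 1.6810711
%GRR = GRR / tol * 100 = 1.6810711 / 11.3 * 100
%GRR = 14.8767

14.8767


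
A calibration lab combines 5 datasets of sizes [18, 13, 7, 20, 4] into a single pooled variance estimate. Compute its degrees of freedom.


nu = sum_i (n_i - 1)
nu = ((18 - 1) + (13 - 1) + (7 - 1) + (20 - 1) + (4 - 1))
nu = 17 + 12 + 6 + 19 + 3
nu = 57

57


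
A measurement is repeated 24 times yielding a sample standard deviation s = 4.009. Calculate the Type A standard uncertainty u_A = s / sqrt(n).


u_A = s / sqrt(n)
u_A = 4.009 / sqrt(24)
u_A = 4.009 / 4.8989795
u_A = 0.8183

0.8183


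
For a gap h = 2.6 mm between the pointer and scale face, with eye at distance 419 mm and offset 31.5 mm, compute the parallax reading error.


error = h * offset / d
= 2.6 * 31.5 / 419
= 0.1955

0.1955


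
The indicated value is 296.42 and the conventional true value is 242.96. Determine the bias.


Systematic error = measured - true
= 296.42 - 242.96
= 53.4600

53.4600


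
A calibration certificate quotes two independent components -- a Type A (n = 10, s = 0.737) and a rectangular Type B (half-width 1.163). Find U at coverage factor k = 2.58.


u_A = s / sqrt(n) = 0.737 / sqrt(10) = 0.23305986
u_B = half_width / sqrt(3) = 1.163 / sqrt(3) = 0.67145836
uc = sqrt(u_A^2 + u_B^2) = sqrt(0.23305986^2 + 0.67145836^2) = 0.71075539
U = k * uc = 2.58 * 0.71075539
U = 1.8337

1.8337


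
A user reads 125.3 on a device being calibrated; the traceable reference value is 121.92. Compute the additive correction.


Correction = standard - reading
= 121.92 - 125.3
= -3.3800

-3.3800


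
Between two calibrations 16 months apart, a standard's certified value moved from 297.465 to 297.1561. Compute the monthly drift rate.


rate = (v2 - v1) / months
= (297.1561 - 297.465) / 16
= -0.3089 / 16
= -0.0193

-0.0193


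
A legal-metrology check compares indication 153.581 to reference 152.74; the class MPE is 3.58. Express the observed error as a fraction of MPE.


e = indication - reference = 153.581 - 152.74 = 0.8410
|e| = 0.8410
ratio = |e| / MPE = 0.8410 / 3.58
ratio = 0.2349

0.2349


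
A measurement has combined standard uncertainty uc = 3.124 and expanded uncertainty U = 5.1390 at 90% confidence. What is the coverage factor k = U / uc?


k = U / uc
k = 5.1390 / 3.124
k = 1.645

1.645


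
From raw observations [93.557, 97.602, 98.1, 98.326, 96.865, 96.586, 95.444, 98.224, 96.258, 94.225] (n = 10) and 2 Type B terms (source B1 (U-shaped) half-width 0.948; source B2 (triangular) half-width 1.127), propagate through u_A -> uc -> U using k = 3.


mean = (93.557 + 97.602 + 98.1 + 98.326 + 96.865 + 96.586 + 95.444 + 98.224 + 96.258 + 94.225) / 10 = 96.5187
s = sqrt(sum((x - mean)^2)/(n-1)) = 1.6742678
u_A = s / sqrt(n) = 1.6742678 / sqrt(10) = 0.52944997
u_B1 = 0.948 / sqrt(2) = 0.67033723
u_B2 = 1.127 / sqrt(6) = 0.46009582
uc = sqrt(0.52944997^2 + 0.67033723^2 + 0.46009582^2) = 0.97023576
U = k * uc = 3 * 0.97023576
U = 2.9107

2.9107


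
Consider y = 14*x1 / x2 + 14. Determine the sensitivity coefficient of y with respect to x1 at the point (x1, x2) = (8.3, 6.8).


y = 14*x1 / x2 + 14
dy/dx1 = 14/x2
Evaluate at x2 = 6.8: c1 = 14 / 6.8
c1 = 2.0588

2.0588


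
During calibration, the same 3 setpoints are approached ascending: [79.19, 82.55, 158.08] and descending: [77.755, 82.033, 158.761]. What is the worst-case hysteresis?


|79.19 - 77.755| = 1.4350
|82.55 - 82.033| = 0.5170
|158.08 - 158.761| = 0.6810
hysteresis = max(diffs) = 1.4350

1.4350


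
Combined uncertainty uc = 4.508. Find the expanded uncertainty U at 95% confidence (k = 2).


U = k * uc
U = 2 * 4.508
U = 9.0160

9.0160


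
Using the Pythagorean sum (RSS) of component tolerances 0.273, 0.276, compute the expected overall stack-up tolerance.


RSS = sqrt(0.273^2 + 0.276^2)
= sqrt(0.150705)
= 0.3882

0.3882


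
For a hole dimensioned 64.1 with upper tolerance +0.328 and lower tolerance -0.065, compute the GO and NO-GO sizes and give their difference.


GO = nominal - lower_tol (smallest hole = maximum material condition)
GO = 64.1 - 0.065 = 64.035
NO-GO = nominal + upper_tol (largest hole = least material condition)
NO-GO = 64.1 + 0.328 = 64.428
spread = NO-GO - GO = 64.428 - 64.035 = 0.3930

0.3930


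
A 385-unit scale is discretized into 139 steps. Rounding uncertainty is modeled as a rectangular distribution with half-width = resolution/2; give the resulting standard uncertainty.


resolution = range / divisions
resolution = 385 / 139 = 2.7697842
u_res = resolution / (2*sqrt(3))
u_res = 2.7697842 / 3.4641016
u_res = 0.7996

0.7996


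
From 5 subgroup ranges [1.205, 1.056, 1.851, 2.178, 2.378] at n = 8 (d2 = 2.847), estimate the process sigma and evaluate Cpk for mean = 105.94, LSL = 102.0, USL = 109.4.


R_bar = (1.205 + 1.056 + 1.851 + 2.178 + 2.378) / 5 = 1.7336
sigma = R_bar / d2 = 1.7336 / 2.847 = 0.60892167
Cp = (USL - LSL)/(6*sigma) = (109.4 - 102.0)/(6*0.60892167) = 2.0254
Cpu = (109.4 - 105.94)/(3*0.60892167) = 1.8941
Cpl = (105.94 - 102.0)/(3*0.60892167) = 2.1568
Cpk = min(Cpu, Cpl) = 1.8941

1.8941


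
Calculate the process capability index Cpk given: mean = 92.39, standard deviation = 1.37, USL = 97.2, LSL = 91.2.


Cpu = (USL - mean) / (3*sigma) = (97.2 - 92.39) / (3*1.37) = 1.1703
Cpl = (mean - LSL) / (3*sigma) = (92.39 - 91.2) / (3*1.37) = 0.2895
Cpk = min(Cpu, Cpl) = 0.2895

0.2895


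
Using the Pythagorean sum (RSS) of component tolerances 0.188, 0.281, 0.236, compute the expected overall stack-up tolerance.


RSS = sqrt(0.188^2 + 0.281^2 + 0.236^2)
= sqrt(0.170001)
= 0.4123

0.4123


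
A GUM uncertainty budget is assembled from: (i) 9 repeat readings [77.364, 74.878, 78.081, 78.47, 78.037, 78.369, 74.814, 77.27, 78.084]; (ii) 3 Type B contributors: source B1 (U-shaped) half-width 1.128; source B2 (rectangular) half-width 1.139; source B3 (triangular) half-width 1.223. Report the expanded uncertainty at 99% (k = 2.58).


mean = (77.364 + 74.878 + 78.081 + 78.47 + 78.037 + 78.369 + 74.814 + 77.27 + 78.084) / 9 = 77.263
s = sqrt(sum((x - mean)^2)/(n-1)) = 1.4282158
u_A = s / sqrt(n) = 1.4282158 / sqrt(9) = 0.47607193
u_B1 = 1.128 / sqrt(2) = 0.79761645
u_B2 = 1.139 / sqrt(3) = 0.65760196
u_B3 = 1.223 / sqrt(6) = 0.49928766
uc = sqrt(0.47607193^2 + 0.79761645^2 + 0.65760196^2 + 0.49928766^2) = 1.2428053
U = k * uc = 2.58 * 1.2428053
U = 3.2064

3.2064


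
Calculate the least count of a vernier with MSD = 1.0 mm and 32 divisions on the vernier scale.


LC = MSD / n_div
= 1.0 / 32
= 0.0312

0.0312


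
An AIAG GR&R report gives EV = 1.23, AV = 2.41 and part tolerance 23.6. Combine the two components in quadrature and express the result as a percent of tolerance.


GRR = sqrt(EV^2 + AV^2) = sqrt(1.23^2 + 2.41^2) = 2.7057347
%GRR = GRR / tol * 100 = 2.7057347 / 23.6 * 100
%GRR = 11.4650

11.4650


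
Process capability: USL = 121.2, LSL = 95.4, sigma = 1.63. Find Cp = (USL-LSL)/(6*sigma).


Cp = (USL - LSL) / (6 * sigma)
= (121.2 - 95.4) / (6 * 1.63)
= 25.8000 / 9.7800
= 2.6380

2.6380


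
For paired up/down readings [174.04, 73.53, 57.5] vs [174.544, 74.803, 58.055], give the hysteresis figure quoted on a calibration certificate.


|174.04 - 174.544| = 0.5040
|73.53 - 74.803| = 1.2730
|57.5 - 58.055| = 0.5550
hysteresis = max(diffs) = 1.2730

1.2730


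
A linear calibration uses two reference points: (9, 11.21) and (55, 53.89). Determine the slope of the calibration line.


slope = (y2 - y1) / (x2 - x1)
= (53.89 - 11.21) / (55 - 9)
= 42.6800 / 46
= 0.9278

0.9278


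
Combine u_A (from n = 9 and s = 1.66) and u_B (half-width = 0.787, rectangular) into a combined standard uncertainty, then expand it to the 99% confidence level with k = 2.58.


u_A = s / sqrt(n) = 1.66 / sqrt(9) = 0.55333333
u_B = half_width / sqrt(3) = 0.787 / sqrt(3) = 0.45437466
uc = sqrt(u_A^2 + u_B^2) = sqrt(0.55333333^2 + 0.45437466^2) = 0.71598471
U = k * uc = 2.58 * 0.71598471
U = 1.8472

1.8472


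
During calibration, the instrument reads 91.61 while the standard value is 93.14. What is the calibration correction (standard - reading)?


Correction = standard - reading
= 93.14 - 91.61
= 1.5300

1.5300


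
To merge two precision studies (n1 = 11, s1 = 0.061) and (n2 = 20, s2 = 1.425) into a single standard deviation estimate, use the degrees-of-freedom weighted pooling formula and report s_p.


s_p = sqrt(((n1-1)*s1^2 + (n2-1)*s2^2) / (n1+n2-2))
numerator = (11-1)*0.061^2 + (20-1)*1.425^2 = 0.03721 + 38.581875 = 38.619085
denominator = 11 + 20 - 2 = 29
s_p^2 = 38.619085 / 29 = 1.3316926
s_p = sqrt(1.3316926) = 1.1540

1.1540


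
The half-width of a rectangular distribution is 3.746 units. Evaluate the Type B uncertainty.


u_B = half_width / sqrt(3)
u_B = 3.746 / 1.7320508
u_B = 2.1628

2.1628


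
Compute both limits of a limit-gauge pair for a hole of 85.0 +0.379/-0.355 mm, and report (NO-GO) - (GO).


GO = nominal - lower_tol (smallest hole = maximum material condition)
GO = 85.0 - 0.355 = 84.645
NO-GO = nominal + upper_tol (largest hole = least material condition)
NO-GO = 85.0 + 0.379 = 85.379
spread = NO-GO - GO = 85.379 - 84.645 = 0.7340

0.7340


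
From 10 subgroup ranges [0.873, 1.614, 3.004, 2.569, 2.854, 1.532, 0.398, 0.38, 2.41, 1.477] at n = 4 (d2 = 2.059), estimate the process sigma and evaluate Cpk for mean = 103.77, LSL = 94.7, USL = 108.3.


R_bar = (0.873 + 1.614 + 3.004 + 2.569 + 2.854 + 1.532 + 0.398 + 0.38 + 2.41 + 1.477) / 10 = 1.7111
sigma = R_bar / d2 = 1.7111 / 2.059 = 0.83103448
Cp = (USL - LSL)/(6*sigma) = (108.3 - 94.7)/(6*0.83103448) = 2.7275
Cpu = (108.3 - 103.77)/(3*0.83103448) = 1.8170
Cpl = (103.77 - 94.7)/(3*0.83103448) = 3.6380
Cpk = min(Cpu, Cpl) = 1.8170

1.8170


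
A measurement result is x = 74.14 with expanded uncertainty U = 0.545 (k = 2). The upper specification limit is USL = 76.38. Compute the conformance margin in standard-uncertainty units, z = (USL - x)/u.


u = U / k = 0.545 / 2 = 0.2725
margin = |USL - x| = |76.38 - 74.14| = 2.24
z = margin / u = 2.24 / 0.2725
z = 8.2202

8.2202


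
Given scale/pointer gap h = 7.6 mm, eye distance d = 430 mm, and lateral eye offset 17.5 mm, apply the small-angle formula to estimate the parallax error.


error = h * offset / d
= 7.6 * 17.5 / 430
= 0.3093

0.3093


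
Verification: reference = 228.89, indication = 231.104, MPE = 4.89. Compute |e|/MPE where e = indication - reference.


e = indication - reference = 231.104 - 228.89 = 2.2140
|e| = 2.2140
ratio = |e| / MPE = 2.2140 / 4.89
ratio = 0.4528

0.4528


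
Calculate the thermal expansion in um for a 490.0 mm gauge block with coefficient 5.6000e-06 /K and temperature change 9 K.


dL = L * alpha * dT
= 490.0 * 5.6000e-06 * 9
= 0.0246960 mm
dL_um = 0.0246960 * 1000 = 24.6960 um

24.6960


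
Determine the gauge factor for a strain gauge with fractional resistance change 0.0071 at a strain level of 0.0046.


GF = (dR/R) / epsilon
= 0.0071 / 0.0046
= 1.5435

1.5435


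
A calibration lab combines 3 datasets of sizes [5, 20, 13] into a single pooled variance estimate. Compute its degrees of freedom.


nu = sum_i (n_i - 1)
nu = ((5 - 1) + (20 - 1) + (13 - 1))
nu = 4 + 19 + 12
nu = 35

35


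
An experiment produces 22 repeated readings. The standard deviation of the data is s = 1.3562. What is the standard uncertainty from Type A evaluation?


u_A = s / sqrt(n)
u_A = 1.3562 / sqrt(22)
u_A = 1.3562 / 4.6904158
u_A = 0.2891

0.2891


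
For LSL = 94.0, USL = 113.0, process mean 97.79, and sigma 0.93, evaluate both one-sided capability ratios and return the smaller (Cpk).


Cpu = (USL - mean) / (3*sigma) = (113.0 - 97.79) / (3*0.93) = 5.4516
Cpl = (mean - LSL) / (3*sigma) = (97.79 - 94.0) / (3*0.93) = 1.3584
Cpk = min(Cpu, Cpl) = 1.3584

1.3584


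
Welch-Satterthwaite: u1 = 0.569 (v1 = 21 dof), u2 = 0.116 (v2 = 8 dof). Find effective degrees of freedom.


uc = sqrt(u1^2 + u2^2) = sqrt(0.569^2 + 0.116^2) = 0.58070388
v_eff = uc^4 / (u1^4/v1 + u2^4/v2)
= 0.58070388^4 / (0.569^4/21 + 0.116^4/8)
= 0.1137153 / 0.005014118
v_eff = 22.6790

22.6790


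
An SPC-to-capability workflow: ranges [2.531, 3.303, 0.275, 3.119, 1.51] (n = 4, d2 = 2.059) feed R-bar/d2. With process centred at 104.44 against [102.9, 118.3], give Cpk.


R_bar = (2.531 + 3.303 + 0.275 + 3.119 + 1.51) / 5 = 2.1476
sigma = R_bar / d2 = 2.1476 / 2.059 = 1.0430306
Cp = (USL - LSL)/(6*sigma) = (118.3 - 102.9)/(6*1.0430306) = 2.4608
Cpu = (118.3 - 104.44)/(3*1.0430306) = 4.4294
Cpl = (104.44 - 102.9)/(3*1.0430306) = 0.4922
Cpk = min(Cpu, Cpl) = 0.4922

0.4922


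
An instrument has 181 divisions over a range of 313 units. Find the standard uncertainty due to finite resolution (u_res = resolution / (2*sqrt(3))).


resolution = range / divisions
resolution = 313 / 181 = 1.7292818
u_res = resolution / (2*sqrt(3))
u_res = 1.7292818 / 3.4641016
u_res = 0.4992

0.4992


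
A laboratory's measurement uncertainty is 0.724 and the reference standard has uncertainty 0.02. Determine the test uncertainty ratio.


TUR = u_lab / u_ref
= 0.724 / 0.02
= 36.2000

36.2000


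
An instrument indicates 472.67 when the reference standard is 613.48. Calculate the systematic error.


Systematic error = measured - true
= 472.67 - 613.48
= -140.8100

-140.8100


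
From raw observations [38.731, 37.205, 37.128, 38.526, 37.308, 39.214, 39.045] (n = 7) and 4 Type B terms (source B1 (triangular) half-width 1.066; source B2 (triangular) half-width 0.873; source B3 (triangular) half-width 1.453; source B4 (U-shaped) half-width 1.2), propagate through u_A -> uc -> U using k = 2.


mean = (38.731 + 37.205 + 37.128 + 38.526 + 37.308 + 39.214 + 39.045) / 7 = 38.16528571
s = sqrt(sum((x - mean)^2)/(n-1)) = 0.91805006
u_A = s / sqrt(n) = 0.91805006 / sqrt(7) = 0.34699031
u_B1 = 1.066 / sqrt(6) = 0.43519268
u_B2 = 0.873 / sqrt(6) = 0.35640076
u_B3 = 1.453 / sqrt(6) = 0.59318477
u_B4 = 1.2 / sqrt(2) = 0.84852814
uc = sqrt(0.34699031^2 + 0.43519268^2 + 0.35640076^2 + 0.59318477^2 + 0.84852814^2) = 1.2282852
U = k * uc = 2 * 1.2282852
U = 2.4566

2.4566


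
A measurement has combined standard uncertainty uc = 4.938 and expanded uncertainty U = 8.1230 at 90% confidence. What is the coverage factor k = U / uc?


k = U / uc
k = 8.1230 / 4.938
k = 1.645

1.645


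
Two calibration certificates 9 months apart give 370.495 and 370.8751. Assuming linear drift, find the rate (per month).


rate = (v2 - v1) / months
= (370.8751 - 370.495) / 9
= 0.3801 / 9
= 0.0422

0.0422


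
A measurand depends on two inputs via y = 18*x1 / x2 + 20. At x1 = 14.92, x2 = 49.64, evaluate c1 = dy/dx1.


y = 18*x1 / x2 + 20
dy/dx1 = 18/x2
Evaluate at x2 = 49.64: c1 = 18 / 49.64
c1 = 0.3626

0.3626


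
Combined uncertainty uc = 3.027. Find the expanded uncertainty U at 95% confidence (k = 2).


U = k * uc
U = 2 * 3.027
U = 6.0540

6.0540


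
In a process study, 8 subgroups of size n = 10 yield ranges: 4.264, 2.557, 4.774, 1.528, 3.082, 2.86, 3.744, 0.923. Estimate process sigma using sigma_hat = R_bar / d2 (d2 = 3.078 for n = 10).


R_bar = (4.264 + 2.557 + 4.774 + 1.528 + 3.082 + 2.86 + 3.744 + 0.923) / 8
R_bar = 23.732 / 8 = 2.9665
sigma_hat = R_bar / d2 = 2.9665 / 3.078 = 0.9638

0.9638


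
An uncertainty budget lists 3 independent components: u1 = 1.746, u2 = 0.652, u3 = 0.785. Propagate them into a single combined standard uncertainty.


uc = sqrt(1.746^2 + 0.652^2 + 0.785^2)
uc = sqrt(4.089845)
uc = 2.0223

2.0223


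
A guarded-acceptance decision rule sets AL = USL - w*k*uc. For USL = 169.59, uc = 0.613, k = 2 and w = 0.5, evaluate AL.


U = k * uc = 2 * 0.613 = 1.226
guard band g = w * U = 0.5 * 1.226 = 0.613
AL = USL - g = 169.59 - 0.613
AL = 168.9770

168.9770


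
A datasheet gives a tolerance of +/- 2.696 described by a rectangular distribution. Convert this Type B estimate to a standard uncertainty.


u_B = half_width / sqrt(3)
u_B = 2.696 / 1.7320508
u_B = 1.5565

1.5565


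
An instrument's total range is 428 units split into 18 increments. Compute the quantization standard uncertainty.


resolution = range / divisions
resolution = 428 / 18 = 23.777778
u_res = resolution / (2*sqrt(3))
u_res = 23.777778 / 3.4641016
u_res = 6.8641

6.8641


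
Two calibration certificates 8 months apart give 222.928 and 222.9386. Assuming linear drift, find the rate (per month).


rate = (v2 - v1) / months
= (222.9386 - 222.928) / 8
= 0.0106 / 8
= 0.0013

0.0013


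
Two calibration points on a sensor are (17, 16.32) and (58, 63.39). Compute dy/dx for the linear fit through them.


slope = (y2 - y1) / (x2 - x1)
= (63.39 - 16.32) / (58 - 17)
= 47.0700 / 41
= 1.1480

1.1480


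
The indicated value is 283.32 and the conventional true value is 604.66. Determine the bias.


Systematic error = measured - true
= 283.32 - 604.66
= -321.3400

-321.3400


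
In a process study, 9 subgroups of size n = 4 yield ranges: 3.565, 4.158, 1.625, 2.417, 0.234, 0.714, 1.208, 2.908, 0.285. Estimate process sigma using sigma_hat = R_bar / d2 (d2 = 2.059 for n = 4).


R_bar = (3.565 + 4.158 + 1.625 + 2.417 + 0.234 + 0.714 + 1.208 + 2.908 + 0.285) / 9
R_bar = 17.114 / 9 = 1.9015556
sigma_hat = R_bar / d2 = 1.9015556 / 2.059 = 0.9235

0.9235


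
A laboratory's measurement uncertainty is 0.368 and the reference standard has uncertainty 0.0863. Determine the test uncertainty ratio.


TUR = u_lab / u_ref
= 0.368 / 0.0863
= 4.2642

4.2642


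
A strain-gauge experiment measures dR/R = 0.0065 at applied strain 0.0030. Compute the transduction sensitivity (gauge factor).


GF = (dR/R) / epsilon
= 0.0065 / 0.0030
= 2.1667

2.1667


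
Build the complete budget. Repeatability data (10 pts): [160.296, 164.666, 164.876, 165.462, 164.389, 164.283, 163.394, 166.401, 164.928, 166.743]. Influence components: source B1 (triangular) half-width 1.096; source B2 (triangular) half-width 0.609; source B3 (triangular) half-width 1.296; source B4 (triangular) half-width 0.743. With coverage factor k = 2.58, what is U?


mean = (160.296 + 164.666 + 164.876 + 165.462 + 164.389 + 164.283 + 163.394 + 166.401 + 164.928 + 166.743) / 10 = 164.5438
s = sqrt(sum((x - mean)^2)/(n-1)) = 1.7907009
u_A = s / sqrt(n) = 1.7907009 / sqrt(10) = 0.56626935
u_B1 = 1.096 / sqrt(6) = 0.44744013
u_B2 = 0.609 / sqrt(6) = 0.24862321
u_B3 = 1.296 / sqrt(6) = 0.52908978
u_B4 = 0.743 / sqrt(6) = 0.30332848
uc = sqrt(0.56626935^2 + 0.44744013^2 + 0.24862321^2 + 0.52908978^2 + 0.30332848^2) = 0.97704724
U = k * uc = 2.58 * 0.97704724
U = 2.5208

2.5208


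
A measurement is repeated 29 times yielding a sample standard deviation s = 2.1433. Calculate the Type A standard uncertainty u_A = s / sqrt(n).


u_A = s / sqrt(n)
u_A = 2.1433 / sqrt(29)
u_A = 2.1433 / 5.3851648
u_A = 0.3980

0.3980


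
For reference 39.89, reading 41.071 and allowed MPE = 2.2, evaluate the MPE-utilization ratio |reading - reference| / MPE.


e = indication - reference = 41.071 - 39.89 = 1.1810
|e| = 1.1810
ratio = |e| / MPE = 1.1810 / 2.2
ratio = 0.5368

0.5368


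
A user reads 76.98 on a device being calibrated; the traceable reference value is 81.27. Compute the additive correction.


Correction = standard - reading
= 81.27 - 76.98
= 4.2900

4.2900
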